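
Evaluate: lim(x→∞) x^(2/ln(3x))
This is an exponential indeterminate form.

For exponential indeterminate forms, take the natural log:
  Let L = lim(x→∞) x^(2/ln(3x))
  Then ln(L) = lim(x→∞) [exponent × ln(base)]
  Evaluate using L'Hôpital or standard limits, then exponentiate.
  L = e²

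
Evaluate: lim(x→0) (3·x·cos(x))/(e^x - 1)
This is a 0/0 indeterminate form.

Apply L'Hôpital's rule: differentiate numerator and denominator separately.
  f(x) = 3·x·cos(x)   ⇒   f'(x) = -3·x·sin(x) + 3·cos(x)
  g(x) = e^(x) - 1   ⇒   g'(x) = e^(x)
  lim(x→0) f'(x)/g'(x) = lim(x→0) (-3·x·sin(x) + 3·cos(x))/(e^(x))
  = 3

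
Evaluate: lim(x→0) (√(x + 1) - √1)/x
This is a standard limit.

Factor or rationalize the expression:
  lim(x→0) (√(x + 1) - √1)/x = 1/2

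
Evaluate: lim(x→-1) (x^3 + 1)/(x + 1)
This is a standard limit.

Factor or rationalize the expression:
  lim(x→-1) (x^3 + 1)/(x + 1) = 3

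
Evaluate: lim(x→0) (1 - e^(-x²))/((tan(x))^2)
This is a 0/0 indeterminate form.

Apply L'Hôpital's rule: differentiate numerator and denominator separately.
  f(x) = 1 - e^(-x^2)   ⇒   f'(x) = 2·x·e^(-x^2)
  g(x) = tan(x)^2   ⇒   g'(x) = (2·tan(x)^2 + 2)·tan(x)
  lim(x→0) f'(x)/g'(x) = lim(x→0) (2·x·e^(-x^2))/((2·tan(x)^2 + 2)·tan(x))
  = 1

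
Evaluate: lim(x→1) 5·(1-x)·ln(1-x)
This is a 0·∞ indeterminate form.

Rewrite 0·∞ as a quotient (0/0 or ∞/∞ form), then apply L'Hôpital's rule:
  lim(x→1) 5·(1-x)·ln(1-x) = 0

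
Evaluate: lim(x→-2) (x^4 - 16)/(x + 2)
This is a standard limit.

Factor or rationalize the expression:
  lim(x→-2) (x^4 - 16)/(x + 2) = -32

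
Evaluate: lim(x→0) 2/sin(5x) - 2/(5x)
This is an ∞-∞ indeterminate form.

Combine fractions or rationalize to convert ∞-∞ to 0/0 form:
  lim(x→0) 2/sin(5x) - 2/(5x) = 0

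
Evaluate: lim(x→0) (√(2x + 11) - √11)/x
This is a standard limit.

Factor or rationalize the expression:
  lim(x→0) (√(2x + 11) - √11)/x = sqrt(11)/11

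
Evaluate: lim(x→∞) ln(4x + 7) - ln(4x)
This is an ∞-∞ indeterminate form.

Combine fractions or rationalize to convert ∞-∞ to 0/0 form:
  lim(x→∞) ln(4x + 7) - ln(4x) = 0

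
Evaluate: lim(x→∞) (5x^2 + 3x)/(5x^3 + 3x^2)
This is an ∞/∞ indeterminate form.

Apply L'Hôpital's rule: differentiate numerator and denominator separately.
  f(x) = 5·x^2 + 3·x   ⇒   f'(x) = 10·x + 3
  g(x) = 5·x^3 + 3·x^2   ⇒   g'(x) = 15·x^2 + 6·x
  lim(x→∞) f'(x)/g'(x) = lim(x→∞) (10·x + 3)/(15·x^2 + 6·x)
  = 0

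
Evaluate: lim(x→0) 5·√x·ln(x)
This is a 0·∞ indeterminate form.

Rewrite 0·∞ as a quotient (0/0 or ∞/∞ form), then apply L'Hôpital's rule:
  lim(x→0) 5·√x·ln(x) = 0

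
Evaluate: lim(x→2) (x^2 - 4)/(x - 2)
This is a standard limit.

Factor or rationalize the expression:
  lim(x→2) (x^2 - 4)/(x - 2) = 4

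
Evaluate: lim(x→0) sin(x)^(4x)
This is an exponential indeterminate form.

For exponential indeterminate forms, take the natural log:
  Let L = lim(x→0) sin(x)^(4x)
  Then ln(L) = lim(x→0) [exponent × ln(base)]
  Evaluate using L'Hôpital or standard limits, then exponentiate.
  L = 1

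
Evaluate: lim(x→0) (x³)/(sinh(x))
This is a 0/0 indeterminate form.

Apply L'Hôpital's rule: differentiate numerator and denominator separately.
  f(x) = x^3   ⇒   f'(x) = 3·x^2
  g(x) = sinh(x)   ⇒   g'(x) = cosh(x)
  lim(x→0) f'(x)/g'(x) = lim(x→0) (3·x^2)/(cosh(x))
  = 0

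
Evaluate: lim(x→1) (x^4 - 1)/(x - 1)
This is a standard limit.

Factor or rationalize the expression:
  lim(x→1) (x^4 - 1)/(x - 1) = 4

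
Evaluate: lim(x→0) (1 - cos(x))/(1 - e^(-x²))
This is a 0/0 indeterminate form.

Apply L'Hôpital's rule: differentiate numerator and denominator separately.
  f(x) = 1 - cos(x)   ⇒   f'(x) = sin(x)
  g(x) = 1 - e^(-x^2)   ⇒   g'(x) = 2·x·e^(-x^2)
  lim(x→0) f'(x)/g'(x) = lim(x→0) (sin(x))/(2·x·e^(-x^2))
  = 1/2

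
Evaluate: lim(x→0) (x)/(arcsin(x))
This is a 0/0 indeterminate form.

Apply L'Hôpital's rule: differentiate numerator and denominator separately.
  f(x) = x   ⇒   f'(x) = 1
  g(x) = asin(x)   ⇒   g'(x) = 1/sqrt(1 - x^2)
  lim(x→0) f'(x)/g'(x) = lim(x→0) (1)/(1/sqrt(1 - x^2))
  = 1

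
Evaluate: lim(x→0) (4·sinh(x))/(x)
This is a 0/0 indeterminate form.

Apply L'Hôpital's rule: differentiate numerator and denominator separately.
  f(x) = 4·sinh(x)   ⇒   f'(x) = 4·cosh(x)
  g(x) = x   ⇒   g'(x) = 1
  lim(x→0) f'(x)/g'(x) = lim(x→0) (4·cosh(x))/(1)
  = 4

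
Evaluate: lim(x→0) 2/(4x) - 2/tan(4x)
This is an ∞-∞ indeterminate form.

Combine fractions or rationalize to convert ∞-∞ to 0/0 form:
  lim(x→0) 2/(4x) - 2/tan(4x) = 0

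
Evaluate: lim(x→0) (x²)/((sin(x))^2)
This is a 0/0 indeterminate form.

Apply L'Hôpital's rule: differentiate numerator and denominator separately.
  f(x) = x^2   ⇒   f'(x) = 2·x
  g(x) = sin(x)^2   ⇒   g'(x) = 2·sin(x)·cos(x)
  lim(x→0) f'(x)/g'(x) = lim(x→0) (2·x)/(2·sin(x)·cos(x))
  = 1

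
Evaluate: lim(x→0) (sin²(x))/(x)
This is a 0/0 indeterminate form.

Apply L'Hôpital's rule: differentiate numerator and denominator separately.
  f(x) = sin(x)^2   ⇒   f'(x) = 2·sin(x)·cos(x)
  g(x) = x   ⇒   g'(x) = 1
  lim(x→0) f'(x)/g'(x) = lim(x→0) (2·sin(x)·cos(x))/(1)
  = 0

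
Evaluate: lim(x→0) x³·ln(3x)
This is a 0·∞ indeterminate form.

Rewrite 0·∞ as a quotient (0/0 or ∞/∞ form), then apply L'Hôpital's rule:
  lim(x→0) x³·ln(3x) = 0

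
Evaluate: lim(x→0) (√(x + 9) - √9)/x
This is a standard limit.

Factor or rationalize the expression:
  lim(x→0) (√(x + 9) - √9)/x = 1/6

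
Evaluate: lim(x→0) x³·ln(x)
This is a 0·∞ indeterminate form.

Rewrite 0·∞ as a quotient (0/0 or ∞/∞ form), then apply L'Hôpital's rule:
  lim(x→0) x³·ln(x) = 0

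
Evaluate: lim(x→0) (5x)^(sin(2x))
This is an exponential indeterminate form.

For exponential indeterminate forms, take the natural log:
  Let L = lim(x→0) (5x)^(sin(2x))
  Then ln(L) = lim(x→0) [exponent × ln(base)]
  Evaluate using L'Hôpital or standard limits, then exponentiate.
  L = 1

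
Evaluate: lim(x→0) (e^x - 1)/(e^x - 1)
This is a 0/0 indeterminate form.

Apply L'Hôpital's rule: differentiate numerator and denominator separately.
  f(x) = e^(x) - 1   ⇒   f'(x) = e^(x)
  g(x) = e^(x) - 1   ⇒   g'(x) = e^(x)
  lim(x→0) f'(x)/g'(x) = lim(x→0) (e^(x))/(e^(x))
  = 1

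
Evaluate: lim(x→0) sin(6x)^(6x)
This is an exponential indeterminate form.

For exponential indeterminate forms, take the natural log:
  Let L = lim(x→0) sin(6x)^(6x)
  Then ln(L) = lim(x→0) [exponent × ln(base)]
  Evaluate using L'Hôpital or standard limits, then exponentiate.
  L = 1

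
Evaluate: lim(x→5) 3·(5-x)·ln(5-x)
This is a 0·∞ indeterminate form.

Rewrite 0·∞ as a quotient (0/0 or ∞/∞ form), then apply L'Hôpital's rule:
  lim(x→5) 3·(5-x)·ln(5-x) = 0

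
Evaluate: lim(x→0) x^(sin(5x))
This is an exponential indeterminate form.

For exponential indeterminate forms, take the natural log:
  Let L = lim(x→0) x^(sin(5x))
  Then ln(L) = lim(x→0) [exponent × ln(base)]
  Evaluate using L'Hôpital or standard limits, then exponentiate.
  L = 1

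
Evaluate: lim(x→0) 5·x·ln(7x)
This is a 0·∞ indeterminate form.

Rewrite 0·∞ as a quotient (0/0 or ∞/∞ form), then apply L'Hôpital's rule:
  lim(x→0) 5·x·ln(7x) = 0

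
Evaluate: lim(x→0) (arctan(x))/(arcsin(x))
This is a 0/0 indeterminate form.

Apply L'Hôpital's rule: differentiate numerator and denominator separately.
  f(x) = atan(x)   ⇒   f'(x) = 1/(x^2 + 1)
  g(x) = asin(x)   ⇒   g'(x) = 1/sqrt(1 - x^2)
  lim(x→0) f'(x)/g'(x) = lim(x→0) (1/(x^2 + 1))/(1/sqrt(1 - x^2))
  = 1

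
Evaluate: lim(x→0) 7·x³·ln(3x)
This is a 0·∞ indeterminate form.

Rewrite 0·∞ as a quotient (0/0 or ∞/∞ form), then apply L'Hôpital's rule:
  lim(x→0) 7·x³·ln(3x) = 0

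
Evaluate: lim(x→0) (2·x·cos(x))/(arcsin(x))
This is a 0/0 indeterminate form.

Apply L'Hôpital's rule: differentiate numerator and denominator separately.
  f(x) = 2·x·cos(x)   ⇒   f'(x) = -2·x·sin(x) + 2·cos(x)
  g(x) = asin(x)   ⇒   g'(x) = 1/sqrt(1 - x^2)
  lim(x→0) f'(x)/g'(x) = lim(x→0) (-2·x·sin(x) + 2·cos(x))/(1/sqrt(1 - x^2))
  = 2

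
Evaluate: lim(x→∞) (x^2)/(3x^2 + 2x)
This is an ∞/∞ indeterminate form.

Apply L'Hôpital's rule: differentiate numerator and denominator separately.
  f(x) = x^2   ⇒   f'(x) = 2·x
  g(x) = 3·x^2 + 2·x   ⇒   g'(x) = 6·x + 2
  lim(x→∞) f'(x)/g'(x) = lim(x→∞) (2·x)/(6·x + 2)
  = 1/3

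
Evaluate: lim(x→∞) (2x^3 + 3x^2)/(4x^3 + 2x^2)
This is an ∞/∞ indeterminate form.

Apply L'Hôpital's rule: differentiate numerator and denominator separately.
  f(x) = 2·x^3 + 3·x^2   ⇒   f'(x) = 6·x^2 + 6·x
  g(x) = 4·x^3 + 2·x^2   ⇒   g'(x) = 12·x^2 + 4·x
  lim(x→∞) f'(x)/g'(x) = lim(x→∞) (6·x^2 + 6·x)/(12·x^2 + 4·x)
  = 1/2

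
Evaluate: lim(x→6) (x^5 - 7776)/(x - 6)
This is a standard limit.

Factor or rationalize the expression:
  lim(x→6) (x^5 - 7776)/(x - 6) = 6480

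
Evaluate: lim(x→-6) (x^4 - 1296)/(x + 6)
This is a standard limit.

Factor or rationalize the expression:
  lim(x→-6) (x^4 - 1296)/(x + 6) = -864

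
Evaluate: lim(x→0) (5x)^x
This is an exponential indeterminate form.

For exponential indeterminate forms, take the natural log:
  Let L = lim(x→0) (5x)^x
  Then ln(L) = lim(x→0) [exponent × ln(base)]
  Evaluate using L'Hôpital or standard limits, then exponentiate.
  L = 1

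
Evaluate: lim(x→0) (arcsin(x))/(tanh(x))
This is a 0/0 indeterminate form.

Apply L'Hôpital's rule: differentiate numerator and denominator separately.
  f(x) = asin(x)   ⇒   f'(x) = 1/sqrt(1 - x^2)
  g(x) = tanh(x)   ⇒   g'(x) = 1 - tanh(x)^2
  lim(x→0) f'(x)/g'(x) = lim(x→0) (1/sqrt(1 - x^2))/(1 - tanh(x)^2)
  = 1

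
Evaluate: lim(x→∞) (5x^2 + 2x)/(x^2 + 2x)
This is an ∞/∞ indeterminate form.

Apply L'Hôpital's rule: differentiate numerator and denominator separately.
  f(x) = 5·x^2 + 2·x   ⇒   f'(x) = 10·x + 2
  g(x) = x^2 + 2·x   ⇒   g'(x) = 2·x + 2
  lim(x→∞) f'(x)/g'(x) = lim(x→∞) (10·x + 2)/(2·x + 2)
  = 5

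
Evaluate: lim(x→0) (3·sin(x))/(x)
This is a 0/0 indeterminate form.

Apply L'Hôpital's rule: differentiate numerator and denominator separately.
  f(x) = 3·sin(x)   ⇒   f'(x) = 3·cos(x)
  g(x) = x   ⇒   g'(x) = 1
  lim(x→0) f'(x)/g'(x) = lim(x→0) (3·cos(x))/(1)
  = 3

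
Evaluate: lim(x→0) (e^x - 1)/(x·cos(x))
This is a 0/0 indeterminate form.

Apply L'Hôpital's rule: differentiate numerator and denominator separately.
  f(x) = e^(x) - 1   ⇒   f'(x) = e^(x)
  g(x) = x·cos(x)   ⇒   g'(x) = -x·sin(x) + cos(x)
  lim(x→0) f'(x)/g'(x) = lim(x→0) (e^(x))/(-x·sin(x) + cos(x))
  = 1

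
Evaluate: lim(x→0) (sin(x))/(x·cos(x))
This is a 0/0 indeterminate form.

Apply L'Hôpital's rule: differentiate numerator and denominator separately.
  f(x) = sin(x)   ⇒   f'(x) = cos(x)
  g(x) = x·cos(x)   ⇒   g'(x) = -x·sin(x) + cos(x)
  lim(x→0) f'(x)/g'(x) = lim(x→0) (cos(x))/(-x·sin(x) + cos(x))
  = 1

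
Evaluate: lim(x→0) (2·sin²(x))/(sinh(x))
This is a 0/0 indeterminate form.

Apply L'Hôpital's rule: differentiate numerator and denominator separately.
  f(x) = 2·sin(x)^2   ⇒   f'(x) = 4·sin(x)·cos(x)
  g(x) = sinh(x)   ⇒   g'(x) = cosh(x)
  lim(x→0) f'(x)/g'(x) = lim(x→0) (4·sin(x)·cos(x))/(cosh(x))
  = 0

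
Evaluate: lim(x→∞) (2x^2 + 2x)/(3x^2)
This is an ∞/∞ indeterminate form.

Apply L'Hôpital's rule: differentiate numerator and denominator separately.
  f(x) = 2·x^2 + 2·x   ⇒   f'(x) = 4·x + 2
  g(x) = 3·x^2   ⇒   g'(x) = 6·x
  lim(x→∞) f'(x)/g'(x) = lim(x→∞) (4·x + 2)/(6·x)
  = 2/3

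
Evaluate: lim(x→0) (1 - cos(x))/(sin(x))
This is a 0/0 indeterminate form.

Apply L'Hôpital's rule: differentiate numerator and denominator separately.
  f(x) = 1 - cos(x)   ⇒   f'(x) = sin(x)
  g(x) = sin(x)   ⇒   g'(x) = cos(x)
  lim(x→0) f'(x)/g'(x) = lim(x→0) (sin(x))/(cos(x))
  = 0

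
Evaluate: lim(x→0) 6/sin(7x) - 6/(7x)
This is an ∞-∞ indeterminate form.

Combine fractions or rationalize to convert ∞-∞ to 0/0 form:
  lim(x→0) 6/sin(7x) - 6/(7x) = 0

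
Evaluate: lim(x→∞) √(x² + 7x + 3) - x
This is an ∞-∞ indeterminate form.

Combine fractions or rationalize to convert ∞-∞ to 0/0 form:
  lim(x→∞) √(x² + 7x + 3) - x = 7/2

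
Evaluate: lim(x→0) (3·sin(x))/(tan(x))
This is a 0/0 indeterminate form.

Apply L'Hôpital's rule: differentiate numerator and denominator separately.
  f(x) = 3·sin(x)   ⇒   f'(x) = 3·cos(x)
  g(x) = tan(x)   ⇒   g'(x) = tan(x)^2 + 1
  lim(x→0) f'(x)/g'(x) = lim(x→0) (3·cos(x))/(tan(x)^2 + 1)
  = 3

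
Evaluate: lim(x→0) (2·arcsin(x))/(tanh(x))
This is a 0/0 indeterminate form.

Apply L'Hôpital's rule: differentiate numerator and denominator separately.
  f(x) = 2·asin(x)   ⇒   f'(x) = 2/sqrt(1 - x^2)
  g(x) = tanh(x)   ⇒   g'(x) = 1 - tanh(x)^2
  lim(x→0) f'(x)/g'(x) = lim(x→0) (2/sqrt(1 - x^2))/(1 - tanh(x)^2)
  = 2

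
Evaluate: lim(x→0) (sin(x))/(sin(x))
This is a 0/0 indeterminate form.

Apply L'Hôpital's rule: differentiate numerator and denominator separately.
  f(x) = sin(x)   ⇒   f'(x) = cos(x)
  g(x) = sin(x)   ⇒   g'(x) = cos(x)
  lim(x→0) f'(x)/g'(x) = lim(x→0) (cos(x))/(cos(x))
  = 1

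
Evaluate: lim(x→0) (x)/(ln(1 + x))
This is a 0/0 indeterminate form.

Apply L'Hôpital's rule: differentiate numerator and denominator separately.
  f(x) = x   ⇒   f'(x) = 1
  g(x) = ln(x + 1)   ⇒   g'(x) = 1/(x + 1)
  lim(x→0) f'(x)/g'(x) = lim(x→0) (1)/(1/(x + 1))
  = 1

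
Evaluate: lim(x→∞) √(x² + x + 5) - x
This is an ∞-∞ indeterminate form.

Combine fractions or rationalize to convert ∞-∞ to 0/0 form:
  lim(x→∞) √(x² + x + 5) - x = 1/2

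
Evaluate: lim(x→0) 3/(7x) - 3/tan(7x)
This is an ∞-∞ indeterminate form.

Combine fractions or rationalize to convert ∞-∞ to 0/0 form:
  lim(x→0) 3/(7x) - 3/tan(7x) = 0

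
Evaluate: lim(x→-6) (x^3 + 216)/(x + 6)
This is a standard limit.

Factor or rationalize the expression:
  lim(x→-6) (x^3 + 216)/(x + 6) = 108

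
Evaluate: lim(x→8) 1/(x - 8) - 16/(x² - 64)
This is an ∞-∞ indeterminate form.

Combine fractions or rationalize to convert ∞-∞ to 0/0 form:
  lim(x→8) 1/(x - 8) - 16/(x² - 64) = 1/16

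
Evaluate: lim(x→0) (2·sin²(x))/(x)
This is a 0/0 indeterminate form.

Apply L'Hôpital's rule: differentiate numerator and denominator separately.
  f(x) = 2·sin(x)^2   ⇒   f'(x) = 4·sin(x)·cos(x)
  g(x) = x   ⇒   g'(x) = 1
  lim(x→0) f'(x)/g'(x) = lim(x→0) (4·sin(x)·cos(x))/(1)
  = 0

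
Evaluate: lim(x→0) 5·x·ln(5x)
This is a 0·∞ indeterminate form.

Rewrite 0·∞ as a quotient (0/0 or ∞/∞ form), then apply L'Hôpital's rule:
  lim(x→0) 5·x·ln(5x) = 0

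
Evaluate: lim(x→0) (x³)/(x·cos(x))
This is a 0/0 indeterminate form.

Apply L'Hôpital's rule: differentiate numerator and denominator separately.
  f(x) = x^3   ⇒   f'(x) = 3·x^2
  g(x) = x·cos(x)   ⇒   g'(x) = -x·sin(x) + cos(x)
  lim(x→0) f'(x)/g'(x) = lim(x→0) (3·x^2)/(-x·sin(x) + cos(x))
  = 0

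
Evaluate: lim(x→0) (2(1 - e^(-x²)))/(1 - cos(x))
This is a 0/0 indeterminate form.

Apply L'Hôpital's rule: differentiate numerator and denominator separately.
  f(x) = 2 - 2·e^(-x^2)   ⇒   f'(x) = 4·x·e^(-x^2)
  g(x) = 1 - cos(x)   ⇒   g'(x) = sin(x)
  lim(x→0) f'(x)/g'(x) = lim(x→0) (4·x·e^(-x^2))/(sin(x))
  = 4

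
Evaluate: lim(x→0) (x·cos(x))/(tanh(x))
This is a 0/0 indeterminate form.

Apply L'Hôpital's rule: differentiate numerator and denominator separately.
  f(x) = x·cos(x)   ⇒   f'(x) = -x·sin(x) + cos(x)
  g(x) = tanh(x)   ⇒   g'(x) = 1 - tanh(x)^2
  lim(x→0) f'(x)/g'(x) = lim(x→0) (-x·sin(x) + cos(x))/(1 - tanh(x)^2)
  = 1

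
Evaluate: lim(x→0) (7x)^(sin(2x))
This is an exponential indeterminate form.

For exponential indeterminate forms, take the natural log:
  Let L = lim(x→0) (7x)^(sin(2x))
  Then ln(L) = lim(x→0) [exponent × ln(base)]
  Evaluate using L'Hôpital or standard limits, then exponentiate.
  L = 1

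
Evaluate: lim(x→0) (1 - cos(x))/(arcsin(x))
This is a 0/0 indeterminate form.

Apply L'Hôpital's rule: differentiate numerator and denominator separately.
  f(x) = 1 - cos(x)   ⇒   f'(x) = sin(x)
  g(x) = asin(x)   ⇒   g'(x) = 1/sqrt(1 - x^2)
  lim(x→0) f'(x)/g'(x) = lim(x→0) (sin(x))/(1/sqrt(1 - x^2))
  = 0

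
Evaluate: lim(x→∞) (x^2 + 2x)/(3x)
This is an ∞/∞ indeterminate form.

Apply L'Hôpital's rule: differentiate numerator and denominator separately.
  f(x) = x^2 + 2·x   ⇒   f'(x) = 2·x + 2
  g(x) = 3·x   ⇒   g'(x) = 3
  lim(x→∞) f'(x)/g'(x) = lim(x→∞) (2·x + 2)/(3)
  = ∞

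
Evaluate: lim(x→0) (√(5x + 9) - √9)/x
This is a standard limit.

Factor or rationalize the expression:
  lim(x→0) (√(5x + 9) - √9)/x = 5/6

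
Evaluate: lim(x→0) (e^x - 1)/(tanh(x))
This is a 0/0 indeterminate form.

Apply L'Hôpital's rule: differentiate numerator and denominator separately.
  f(x) = e^(x) - 1   ⇒   f'(x) = e^(x)
  g(x) = tanh(x)   ⇒   g'(x) = 1 - tanh(x)^2
  lim(x→0) f'(x)/g'(x) = lim(x→0) (e^(x))/(1 - tanh(x)^2)
  = 1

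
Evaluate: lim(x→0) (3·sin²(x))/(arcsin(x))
This is a 0/0 indeterminate form.

Apply L'Hôpital's rule: differentiate numerator and denominator separately.
  f(x) = 3·sin(x)^2   ⇒   f'(x) = 6·sin(x)·cos(x)
  g(x) = asin(x)   ⇒   g'(x) = 1/sqrt(1 - x^2)
  lim(x→0) f'(x)/g'(x) = lim(x→0) (6·sin(x)·cos(x))/(1/sqrt(1 - x^2))
  = 0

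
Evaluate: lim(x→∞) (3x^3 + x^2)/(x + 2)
This is an ∞/∞ indeterminate form.

Apply L'Hôpital's rule: differentiate numerator and denominator separately.
  f(x) = 3·x^3 + x^2   ⇒   f'(x) = 9·x^2 + 2·x
  g(x) = x + 2   ⇒   g'(x) = 1
  lim(x→∞) f'(x)/g'(x) = lim(x→∞) (9·x^2 + 2·x)/(1)
  = ∞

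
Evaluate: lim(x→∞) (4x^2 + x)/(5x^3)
This is an ∞/∞ indeterminate form.

Apply L'Hôpital's rule: differentiate numerator and denominator separately.
  f(x) = 4·x^2 + x   ⇒   f'(x) = 8·x + 1
  g(x) = 5·x^3   ⇒   g'(x) = 15·x^2
  lim(x→∞) f'(x)/g'(x) = lim(x→∞) (8·x + 1)/(15·x^2)
  = 0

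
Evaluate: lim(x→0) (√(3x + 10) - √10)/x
This is a standard limit.

Factor or rationalize the expression:
  lim(x→0) (√(3x + 10) - √10)/x = 3·sqrt(10)/20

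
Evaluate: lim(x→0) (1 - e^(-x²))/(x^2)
This is a 0/0 indeterminate form.

Apply L'Hôpital's rule: differentiate numerator and denominator separately.
  f(x) = 1 - e^(-x^2)   ⇒   f'(x) = 2·x·e^(-x^2)
  g(x) = x^2   ⇒   g'(x) = 2·x
  lim(x→0) f'(x)/g'(x) = lim(x→0) (2·x·e^(-x^2))/(2·x)
  = 1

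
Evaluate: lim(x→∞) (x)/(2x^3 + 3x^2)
This is an ∞/∞ indeterminate form.

Apply L'Hôpital's rule: differentiate numerator and denominator separately.
  f(x) = x   ⇒   f'(x) = 1
  g(x) = 2·x^3 + 3·x^2   ⇒   g'(x) = 6·x^2 + 6·x
  lim(x→∞) f'(x)/g'(x) = lim(x→∞) (1)/(6·x^2 + 6·x)
  = 0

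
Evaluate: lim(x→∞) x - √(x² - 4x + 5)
This is an ∞-∞ indeterminate form.

Combine fractions or rationalize to convert ∞-∞ to 0/0 form:
  lim(x→∞) x - √(x² - 4x + 5) = 2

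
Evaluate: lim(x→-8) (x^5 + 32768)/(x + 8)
This is a standard limit.

Factor or rationalize the expression:
  lim(x→-8) (x^5 + 32768)/(x + 8) = 20480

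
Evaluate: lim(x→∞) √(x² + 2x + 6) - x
This is an ∞-∞ indeterminate form.

Combine fractions or rationalize to convert ∞-∞ to 0/0 form:
  lim(x→∞) √(x² + 2x + 6) - x = 1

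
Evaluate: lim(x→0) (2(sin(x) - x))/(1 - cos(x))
This is a 0/0 indeterminate form.

Apply L'Hôpital's rule: differentiate numerator and denominator separately.
  f(x) = -2·x + 2·sin(x)   ⇒   f'(x) = 2·cos(x) - 2
  g(x) = 1 - cos(x)   ⇒   g'(x) = sin(x)
  lim(x→0) f'(x)/g'(x) = lim(x→0) (2·cos(x) - 2)/(sin(x))
  = 0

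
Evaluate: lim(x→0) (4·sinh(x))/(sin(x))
This is a 0/0 indeterminate form.

Apply L'Hôpital's rule: differentiate numerator and denominator separately.
  f(x) = 4·sinh(x)   ⇒   f'(x) = 4·cosh(x)
  g(x) = sin(x)   ⇒   g'(x) = cos(x)
  lim(x→0) f'(x)/g'(x) = lim(x→0) (4·cosh(x))/(cos(x))
  = 4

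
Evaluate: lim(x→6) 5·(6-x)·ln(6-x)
This is a 0·∞ indeterminate form.

Rewrite 0·∞ as a quotient (0/0 or ∞/∞ form), then apply L'Hôpital's rule:
  lim(x→6) 5·(6-x)·ln(6-x) = 0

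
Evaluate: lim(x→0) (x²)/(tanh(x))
This is a 0/0 indeterminate form.

Apply L'Hôpital's rule: differentiate numerator and denominator separately.
  f(x) = x^2   ⇒   f'(x) = 2·x
  g(x) = tanh(x)   ⇒   g'(x) = 1 - tanh(x)^2
  lim(x→0) f'(x)/g'(x) = lim(x→0) (2·x)/(1 - tanh(x)^2)
  = 0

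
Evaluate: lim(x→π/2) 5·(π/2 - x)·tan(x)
This is a 0·∞ indeterminate form.

Rewrite 0·∞ as a quotient (0/0 or ∞/∞ form), then apply L'Hôpital's rule:
  lim(x→π/2) 5·(π/2 - x)·tan(x) = 5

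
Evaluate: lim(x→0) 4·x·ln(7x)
This is a 0·∞ indeterminate form.

Rewrite 0·∞ as a quotient (0/0 or ∞/∞ form), then apply L'Hôpital's rule:
  lim(x→0) 4·x·ln(7x) = 0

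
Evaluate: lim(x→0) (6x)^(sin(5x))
This is an exponential indeterminate form.

For exponential indeterminate forms, take the natural log:
  Let L = lim(x→0) (6x)^(sin(5x))
  Then ln(L) = lim(x→0) [exponent × ln(base)]
  Evaluate using L'Hôpital or standard limits, then exponentiate.
  L = 1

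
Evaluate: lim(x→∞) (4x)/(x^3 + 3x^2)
This is an ∞/∞ indeterminate form.

Apply L'Hôpital's rule: differentiate numerator and denominator separately.
  f(x) = 4·x   ⇒   f'(x) = 4
  g(x) = x^3 + 3·x^2   ⇒   g'(x) = 3·x^2 + 6·x
  lim(x→∞) f'(x)/g'(x) = lim(x→∞) (4)/(3·x^2 + 6·x)
  = 0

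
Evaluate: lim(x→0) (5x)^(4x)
This is an exponential indeterminate form.

For exponential indeterminate forms, take the natural log:
  Let L = lim(x→0) (5x)^(4x)
  Then ln(L) = lim(x→0) [exponent × ln(base)]
  Evaluate using L'Hôpital or standard limits, then exponentiate.
  L = 1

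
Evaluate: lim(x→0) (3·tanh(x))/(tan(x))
This is a 0/0 indeterminate form.

Apply L'Hôpital's rule: differentiate numerator and denominator separately.
  f(x) = 3·tanh(x)   ⇒   f'(x) = 3 - 3·tanh(x)^2
  g(x) = tan(x)   ⇒   g'(x) = tan(x)^2 + 1
  lim(x→0) f'(x)/g'(x) = lim(x→0) (3 - 3·tanh(x)^2)/(tan(x)^2 + 1)
  = 3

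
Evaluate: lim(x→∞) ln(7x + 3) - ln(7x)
This is an ∞-∞ indeterminate form.

Combine fractions or rationalize to convert ∞-∞ to 0/0 form:
  lim(x→∞) ln(7x + 3) - ln(7x) = 0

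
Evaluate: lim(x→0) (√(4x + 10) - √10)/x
This is a standard limit.

Factor or rationalize the expression:
  lim(x→0) (√(4x + 10) - √10)/x = sqrt(10)/5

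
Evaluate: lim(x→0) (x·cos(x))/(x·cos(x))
This is a 0/0 indeterminate form.

Apply L'Hôpital's rule: differentiate numerator and denominator separately.
  f(x) = x·cos(x)   ⇒   f'(x) = -x·sin(x) + cos(x)
  g(x) = x·cos(x)   ⇒   g'(x) = -x·sin(x) + cos(x)
  lim(x→0) f'(x)/g'(x) = lim(x→0) (-x·sin(x) + cos(x))/(-x·sin(x) + cos(x))
  = 1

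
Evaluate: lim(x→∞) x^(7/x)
This is an exponential indeterminate form.

For exponential indeterminate forms, take the natural log:
  Let L = lim(x→∞) x^(7/x)
  Then ln(L) = lim(x→∞) [exponent × ln(base)]
  Evaluate using L'Hôpital or standard limits, then exponentiate.
  L = 1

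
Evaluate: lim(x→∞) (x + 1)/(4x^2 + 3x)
This is an ∞/∞ indeterminate form.

Apply L'Hôpital's rule: differentiate numerator and denominator separately.
  f(x) = x + 1   ⇒   f'(x) = 1
  g(x) = 4·x^2 + 3·x   ⇒   g'(x) = 8·x + 3
  lim(x→∞) f'(x)/g'(x) = lim(x→∞) (1)/(8·x + 3)
  = 0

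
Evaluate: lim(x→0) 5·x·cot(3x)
This is a 0·∞ indeterminate form.

Rewrite 0·∞ as a quotient (0/0 or ∞/∞ form), then apply L'Hôpital's rule:
  lim(x→0) 5·x·cot(3x) = 5/3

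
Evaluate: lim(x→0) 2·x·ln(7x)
This is a 0·∞ indeterminate form.

Rewrite 0·∞ as a quotient (0/0 or ∞/∞ form), then apply L'Hôpital's rule:
  lim(x→0) 2·x·ln(7x) = 0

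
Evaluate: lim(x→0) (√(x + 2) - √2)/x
This is a standard limit.

Factor or rationalize the expression:
  lim(x→0) (√(x + 2) - √2)/x = sqrt(2)/4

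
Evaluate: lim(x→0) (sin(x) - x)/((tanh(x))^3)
This is a 0/0 indeterminate form.

Apply L'Hôpital's rule: differentiate numerator and denominator separately.
  f(x) = -x + sin(x)   ⇒   f'(x) = cos(x) - 1
  g(x) = tanh(x)^3   ⇒   g'(x) = (3 - 3·tanh(x)^2)·tanh(x)^2
  lim(x→0) f'(x)/g'(x) = lim(x→0) (cos(x) - 1)/((3 - 3·tanh(x)^2)·tanh(x)^2)
  = -1/6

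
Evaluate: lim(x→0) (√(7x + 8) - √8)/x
This is a standard limit.

Factor or rationalize the expression:
  lim(x→0) (√(7x + 8) - √8)/x = 7·sqrt(2)/8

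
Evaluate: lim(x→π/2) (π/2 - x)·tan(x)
This is a 0·∞ indeterminate form.

Rewrite 0·∞ as a quotient (0/0 or ∞/∞ form), then apply L'Hôpital's rule:
  lim(x→π/2) (π/2 - x)·tan(x) = 1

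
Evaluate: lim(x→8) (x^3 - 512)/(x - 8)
This is a standard limit.

Factor or rationalize the expression:
  lim(x→8) (x^3 - 512)/(x - 8) = 192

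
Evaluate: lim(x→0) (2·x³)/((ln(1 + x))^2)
This is a 0/0 indeterminate form.

Apply L'Hôpital's rule: differentiate numerator and denominator separately.
  f(x) = 2·x^3   ⇒   f'(x) = 6·x^2
  g(x) = ln(x + 1)^2   ⇒   g'(x) = 2·ln(x + 1)/(x + 1)
  lim(x→0) f'(x)/g'(x) = lim(x→0) (6·x^2)/(2·ln(x + 1)/(x + 1))
  = 0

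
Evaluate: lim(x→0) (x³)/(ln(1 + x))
This is a 0/0 indeterminate form.

Apply L'Hôpital's rule: differentiate numerator and denominator separately.
  f(x) = x^3   ⇒   f'(x) = 3·x^2
  g(x) = ln(x + 1)   ⇒   g'(x) = 1/(x + 1)
  lim(x→0) f'(x)/g'(x) = lim(x→0) (3·x^2)/(1/(x + 1))
  = 0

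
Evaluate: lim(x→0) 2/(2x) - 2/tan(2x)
This is an ∞-∞ indeterminate form.

Combine fractions or rationalize to convert ∞-∞ to 0/0 form:
  lim(x→0) 2/(2x) - 2/tan(2x) = 0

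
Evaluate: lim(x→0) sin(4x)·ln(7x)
This is a 0·∞ indeterminate form.

Rewrite 0·∞ as a quotient (0/0 or ∞/∞ form), then apply L'Hôpital's rule:
  lim(x→0) sin(4x)·ln(7x) = 0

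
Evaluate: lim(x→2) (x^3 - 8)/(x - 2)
This is a standard limit.

Factor or rationalize the expression:
  lim(x→2) (x^3 - 8)/(x - 2) = 12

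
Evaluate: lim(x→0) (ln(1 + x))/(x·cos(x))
This is a 0/0 indeterminate form.

Apply L'Hôpital's rule: differentiate numerator and denominator separately.
  f(x) = ln(x + 1)   ⇒   f'(x) = 1/(x + 1)
  g(x) = x·cos(x)   ⇒   g'(x) = -x·sin(x) + cos(x)
  lim(x→0) f'(x)/g'(x) = lim(x→0) (1/(x + 1))/(-x·sin(x) + cos(x))
  = 1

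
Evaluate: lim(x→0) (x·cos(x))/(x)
This is a 0/0 indeterminate form.

Apply L'Hôpital's rule: differentiate numerator and denominator separately.
  f(x) = x·cos(x)   ⇒   f'(x) = -x·sin(x) + cos(x)
  g(x) = x   ⇒   g'(x) = 1
  lim(x→0) f'(x)/g'(x) = lim(x→0) (-x·sin(x) + cos(x))/(1)
  = 1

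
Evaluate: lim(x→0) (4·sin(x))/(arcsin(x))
This is a 0/0 indeterminate form.

Apply L'Hôpital's rule: differentiate numerator and denominator separately.
  f(x) = 4·sin(x)   ⇒   f'(x) = 4·cos(x)
  g(x) = asin(x)   ⇒   g'(x) = 1/sqrt(1 - x^2)
  lim(x→0) f'(x)/g'(x) = lim(x→0) (4·cos(x))/(1/sqrt(1 - x^2))
  = 4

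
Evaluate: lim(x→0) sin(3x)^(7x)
This is an exponential indeterminate form.

For exponential indeterminate forms, take the natural log:
  Let L = lim(x→0) sin(3x)^(7x)
  Then ln(L) = lim(x→0) [exponent × ln(base)]
  Evaluate using L'Hôpital or standard limits, then exponentiate.
  L = 1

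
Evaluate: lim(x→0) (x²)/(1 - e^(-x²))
This is a 0/0 indeterminate form.

Apply L'Hôpital's rule: differentiate numerator and denominator separately.
  f(x) = x^2   ⇒   f'(x) = 2·x
  g(x) = 1 - e^(-x^2)   ⇒   g'(x) = 2·x·e^(-x^2)
  lim(x→0) f'(x)/g'(x) = lim(x→0) (2·x)/(2·x·e^(-x^2))
  = 1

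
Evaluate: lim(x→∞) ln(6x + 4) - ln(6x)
This is an ∞-∞ indeterminate form.

Combine fractions or rationalize to convert ∞-∞ to 0/0 form:
  lim(x→∞) ln(6x + 4) - ln(6x) = 0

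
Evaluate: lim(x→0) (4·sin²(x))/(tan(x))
This is a 0/0 indeterminate form.

Apply L'Hôpital's rule: differentiate numerator and denominator separately.
  f(x) = 4·sin(x)^2   ⇒   f'(x) = 8·sin(x)·cos(x)
  g(x) = tan(x)   ⇒   g'(x) = tan(x)^2 + 1
  lim(x→0) f'(x)/g'(x) = lim(x→0) (8·sin(x)·cos(x))/(tan(x)^2 + 1)
  = 0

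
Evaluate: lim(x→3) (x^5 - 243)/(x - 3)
This is a standard limit.

Factor or rationalize the expression:
  lim(x→3) (x^5 - 243)/(x - 3) = 405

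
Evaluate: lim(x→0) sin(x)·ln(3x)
This is a 0·∞ indeterminate form.

Rewrite 0·∞ as a quotient (0/0 or ∞/∞ form), then apply L'Hôpital's rule:
  lim(x→0) sin(x)·ln(3x) = 0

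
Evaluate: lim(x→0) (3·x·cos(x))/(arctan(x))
This is a 0/0 indeterminate form.

Apply L'Hôpital's rule: differentiate numerator and denominator separately.
  f(x) = 3·x·cos(x)   ⇒   f'(x) = -3·x·sin(x) + 3·cos(x)
  g(x) = atan(x)   ⇒   g'(x) = 1/(x^2 + 1)
  lim(x→0) f'(x)/g'(x) = lim(x→0) (-3·x·sin(x) + 3·cos(x))/(1/(x^2 + 1))
  = 3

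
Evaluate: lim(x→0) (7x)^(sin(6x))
This is an exponential indeterminate form.

For exponential indeterminate forms, take the natural log:
  Let L = lim(x→0) (7x)^(sin(6x))
  Then ln(L) = lim(x→0) [exponent × ln(base)]
  Evaluate using L'Hôpital or standard limits, then exponentiate.
  L = 1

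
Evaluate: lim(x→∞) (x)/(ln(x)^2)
This is an ∞/∞ indeterminate form.

Apply L'Hôpital's rule: differentiate numerator and denominator separately.
  f(x) = x   ⇒   f'(x) = 1
  g(x) = ln(x)^2   ⇒   g'(x) = 2·ln(x)/x
  lim(x→∞) f'(x)/g'(x) = lim(x→∞) (1)/(2·ln(x)/x)
  = ∞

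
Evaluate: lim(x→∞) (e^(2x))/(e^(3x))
This is an ∞/∞ indeterminate form.

Apply L'Hôpital's rule: differentiate numerator and denominator separately.
  f(x) = e^(2·x)   ⇒   f'(x) = 2·e^(2·x)
  g(x) = e^(3·x)   ⇒   g'(x) = 3·e^(3·x)
  lim(x→∞) f'(x)/g'(x) = lim(x→∞) (2·e^(2·x))/(3·e^(3·x))
  = 0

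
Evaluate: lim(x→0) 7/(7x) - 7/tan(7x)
This is an ∞-∞ indeterminate form.

Combine fractions or rationalize to convert ∞-∞ to 0/0 form:
  lim(x→0) 7/(7x) - 7/tan(7x) = 0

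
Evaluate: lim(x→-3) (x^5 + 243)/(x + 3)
This is a standard limit.

Factor or rationalize the expression:
  lim(x→-3) (x^5 + 243)/(x + 3) = 405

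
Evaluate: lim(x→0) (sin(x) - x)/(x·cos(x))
This is a 0/0 indeterminate form.

Apply L'Hôpital's rule: differentiate numerator and denominator separately.
  f(x) = -x + sin(x)   ⇒   f'(x) = cos(x) - 1
  g(x) = x·cos(x)   ⇒   g'(x) = -x·sin(x) + cos(x)
  lim(x→0) f'(x)/g'(x) = lim(x→0) (cos(x) - 1)/(-x·sin(x) + cos(x))
  = 0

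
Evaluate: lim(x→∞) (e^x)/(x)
This is an ∞/∞ indeterminate form.

Apply L'Hôpital's rule: differentiate numerator and denominator separately.
  f(x) = e^(x)   ⇒   f'(x) = e^(x)
  g(x) = x   ⇒   g'(x) = 1
  lim(x→∞) f'(x)/g'(x) = lim(x→∞) (e^(x))/(1)
  = ∞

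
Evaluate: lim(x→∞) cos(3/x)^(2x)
This is an exponential indeterminate form.

For exponential indeterminate forms, take the natural log:
  Let L = lim(x→∞) cos(3/x)^(2x)
  Then ln(L) = lim(x→∞) [exponent × ln(base)]
  Evaluate using L'Hôpital or standard limits, then exponentiate.
  L = 1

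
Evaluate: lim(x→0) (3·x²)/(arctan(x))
This is a 0/0 indeterminate form.

Apply L'Hôpital's rule: differentiate numerator and denominator separately.
  f(x) = 3·x^2   ⇒   f'(x) = 6·x
  g(x) = atan(x)   ⇒   g'(x) = 1/(x^2 + 1)
  lim(x→0) f'(x)/g'(x) = lim(x→0) (6·x)/(1/(x^2 + 1))
  = 0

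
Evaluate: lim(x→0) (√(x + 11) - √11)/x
This is a standard limit.

Factor or rationalize the expression:
  lim(x→0) (√(x + 11) - √11)/x = sqrt(11)/22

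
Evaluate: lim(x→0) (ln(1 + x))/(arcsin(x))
This is a 0/0 indeterminate form.

Apply L'Hôpital's rule: differentiate numerator and denominator separately.
  f(x) = ln(x + 1)   ⇒   f'(x) = 1/(x + 1)
  g(x) = asin(x)   ⇒   g'(x) = 1/sqrt(1 - x^2)
  lim(x→0) f'(x)/g'(x) = lim(x→0) (1/(x + 1))/(1/sqrt(1 - x^2))
  = 1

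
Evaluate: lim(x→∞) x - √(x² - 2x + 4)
This is an ∞-∞ indeterminate form.

Combine fractions or rationalize to convert ∞-∞ to 0/0 form:
  lim(x→∞) x - √(x² - 2x + 4) = 1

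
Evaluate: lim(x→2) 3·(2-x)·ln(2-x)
This is a 0·∞ indeterminate form.

Rewrite 0·∞ as a quotient (0/0 or ∞/∞ form), then apply L'Hôpital's rule:
  lim(x→2) 3·(2-x)·ln(2-x) = 0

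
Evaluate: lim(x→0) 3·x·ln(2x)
This is a 0·∞ indeterminate form.

Rewrite 0·∞ as a quotient (0/0 or ∞/∞ form), then apply L'Hôpital's rule:
  lim(x→0) 3·x·ln(2x) = 0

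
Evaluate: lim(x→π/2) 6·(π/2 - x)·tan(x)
This is a 0·∞ indeterminate form.

Rewrite 0·∞ as a quotient (0/0 or ∞/∞ form), then apply L'Hôpital's rule:
  lim(x→π/2) 6·(π/2 - x)·tan(x) = 6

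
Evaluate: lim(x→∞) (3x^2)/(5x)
This is an ∞/∞ indeterminate form.

Apply L'Hôpital's rule: differentiate numerator and denominator separately.
  f(x) = 3·x^2   ⇒   f'(x) = 6·x
  g(x) = 5·x   ⇒   g'(x) = 5
  lim(x→∞) f'(x)/g'(x) = lim(x→∞) (6·x)/(5)
  = ∞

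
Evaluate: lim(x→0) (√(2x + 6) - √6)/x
This is a standard limit.

Factor or rationalize the expression:
  lim(x→0) (√(2x + 6) - √6)/x = sqrt(6)/6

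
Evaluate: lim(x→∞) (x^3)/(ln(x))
This is an ∞/∞ indeterminate form.

Apply L'Hôpital's rule: differentiate numerator and denominator separately.
  f(x) = x^3   ⇒   f'(x) = 3·x^2
  g(x) = ln(x)   ⇒   g'(x) = 1/x
  lim(x→∞) f'(x)/g'(x) = lim(x→∞) (3·x^2)/(1/x)
  = ∞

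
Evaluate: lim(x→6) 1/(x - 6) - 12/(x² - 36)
This is an ∞-∞ indeterminate form.

Combine fractions or rationalize to convert ∞-∞ to 0/0 form:
  lim(x→6) 1/(x - 6) - 12/(x² - 36) = 1/12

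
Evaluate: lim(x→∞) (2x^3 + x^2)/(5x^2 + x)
This is an ∞/∞ indeterminate form.

Apply L'Hôpital's rule: differentiate numerator and denominator separately.
  f(x) = 2·x^3 + x^2   ⇒   f'(x) = 6·x^2 + 2·x
  g(x) = 5·x^2 + x   ⇒   g'(x) = 10·x + 1
  lim(x→∞) f'(x)/g'(x) = lim(x→∞) (6·x^2 + 2·x)/(10·x + 1)
  = ∞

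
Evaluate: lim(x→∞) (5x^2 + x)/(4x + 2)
This is an ∞/∞ indeterminate form.

Apply L'Hôpital's rule: differentiate numerator and denominator separately.
  f(x) = 5·x^2 + x   ⇒   f'(x) = 10·x + 1
  g(x) = 4·x + 2   ⇒   g'(x) = 4
  lim(x→∞) f'(x)/g'(x) = lim(x→∞) (10·x + 1)/(4)
  = ∞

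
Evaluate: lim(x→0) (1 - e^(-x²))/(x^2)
This is a 0/0 indeterminate form.

Apply L'Hôpital's rule: differentiate numerator and denominator separately.
  f(x) = 1 - e^(-x^2)   ⇒   f'(x) = 2·x·e^(-x^2)
  g(x) = x^2   ⇒   g'(x) = 2·x
  lim(x→0) f'(x)/g'(x) = lim(x→0) (2·x·e^(-x^2))/(2·x)
  = 1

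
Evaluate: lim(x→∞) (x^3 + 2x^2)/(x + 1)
This is an ∞/∞ indeterminate form.

Apply L'Hôpital's rule: differentiate numerator and denominator separately.
  f(x) = x^3 + 2·x^2   ⇒   f'(x) = 3·x^2 + 4·x
  g(x) = x + 1   ⇒   g'(x) = 1
  lim(x→∞) f'(x)/g'(x) = lim(x→∞) (3·x^2 + 4·x)/(1)
  = ∞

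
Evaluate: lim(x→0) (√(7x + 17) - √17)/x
This is a standard limit.

Factor or rationalize the expression:
  lim(x→0) (√(7x + 17) - √17)/x = 7·sqrt(17)/34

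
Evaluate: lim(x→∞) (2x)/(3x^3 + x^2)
This is an ∞/∞ indeterminate form.

Apply L'Hôpital's rule: differentiate numerator and denominator separately.
  f(x) = 2·x   ⇒   f'(x) = 2
  g(x) = 3·x^3 + x^2   ⇒   g'(x) = 9·x^2 + 2·x
  lim(x→∞) f'(x)/g'(x) = lim(x→∞) (2)/(9·x^2 + 2·x)
  = 0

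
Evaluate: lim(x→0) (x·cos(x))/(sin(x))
This is a 0/0 indeterminate form.

Apply L'Hôpital's rule: differentiate numerator and denominator separately.
  f(x) = x·cos(x)   ⇒   f'(x) = -x·sin(x) + cos(x)
  g(x) = sin(x)   ⇒   g'(x) = cos(x)
  lim(x→0) f'(x)/g'(x) = lim(x→0) (-x·sin(x) + cos(x))/(cos(x))
  = 1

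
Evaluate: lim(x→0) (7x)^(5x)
This is an exponential indeterminate form.

For exponential indeterminate forms, take the natural log:
  Let L = lim(x→0) (7x)^(5x)
  Then ln(L) = lim(x→0) [exponent × ln(base)]
  Evaluate using L'Hôpital or standard limits, then exponentiate.
  L = 1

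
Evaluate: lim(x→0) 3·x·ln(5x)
This is a 0·∞ indeterminate form.

Rewrite 0·∞ as a quotient (0/0 or ∞/∞ form), then apply L'Hôpital's rule:
  lim(x→0) 3·x·ln(5x) = 0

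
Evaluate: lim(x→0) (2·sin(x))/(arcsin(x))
This is a 0/0 indeterminate form.

Apply L'Hôpital's rule: differentiate numerator and denominator separately.
  f(x) = 2·sin(x)   ⇒   f'(x) = 2·cos(x)
  g(x) = asin(x)   ⇒   g'(x) = 1/sqrt(1 - x^2)
  lim(x→0) f'(x)/g'(x) = lim(x→0) (2·cos(x))/(1/sqrt(1 - x^2))
  = 2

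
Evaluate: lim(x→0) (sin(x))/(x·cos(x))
This is a 0/0 indeterminate form.

Apply L'Hôpital's rule: differentiate numerator and denominator separately.
  f(x) = sin(x)   ⇒   f'(x) = cos(x)
  g(x) = x·cos(x)   ⇒   g'(x) = -x·sin(x) + cos(x)
  lim(x→0) f'(x)/g'(x) = lim(x→0) (cos(x))/(-x·sin(x) + cos(x))
  = 1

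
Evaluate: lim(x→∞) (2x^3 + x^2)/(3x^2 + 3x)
This is an ∞/∞ indeterminate form.

Apply L'Hôpital's rule: differentiate numerator and denominator separately.
  f(x) = 2·x^3 + x^2   ⇒   f'(x) = 6·x^2 + 2·x
  g(x) = 3·x^2 + 3·x   ⇒   g'(x) = 6·x + 3
  lim(x→∞) f'(x)/g'(x) = lim(x→∞) (6·x^2 + 2·x)/(6·x + 3)
  = ∞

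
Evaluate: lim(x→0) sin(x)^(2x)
This is an exponential indeterminate form.

For exponential indeterminate forms, take the natural log:
  Let L = lim(x→0) sin(x)^(2x)
  Then ln(L) = lim(x→0) [exponent × ln(base)]
  Evaluate using L'Hôpital or standard limits, then exponentiate.
  L = 1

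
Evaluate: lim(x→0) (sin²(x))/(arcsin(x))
This is a 0/0 indeterminate form.

Apply L'Hôpital's rule: differentiate numerator and denominator separately.
  f(x) = sin(x)^2   ⇒   f'(x) = 2·sin(x)·cos(x)
  g(x) = asin(x)   ⇒   g'(x) = 1/sqrt(1 - x^2)
  lim(x→0) f'(x)/g'(x) = lim(x→0) (2·sin(x)·cos(x))/(1/sqrt(1 - x^2))
  = 0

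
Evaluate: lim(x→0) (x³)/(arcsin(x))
This is a 0/0 indeterminate form.

Apply L'Hôpital's rule: differentiate numerator and denominator separately.
  f(x) = x^3   ⇒   f'(x) = 3·x^2
  g(x) = asin(x)   ⇒   g'(x) = 1/sqrt(1 - x^2)
  lim(x→0) f'(x)/g'(x) = lim(x→0) (3·x^2)/(1/sqrt(1 - x^2))
  = 0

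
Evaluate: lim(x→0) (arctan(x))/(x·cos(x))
This is a 0/0 indeterminate form.

Apply L'Hôpital's rule: differentiate numerator and denominator separately.
  f(x) = atan(x)   ⇒   f'(x) = 1/(x^2 + 1)
  g(x) = x·cos(x)   ⇒   g'(x) = -x·sin(x) + cos(x)
  lim(x→0) f'(x)/g'(x) = lim(x→0) (1/(x^2 + 1))/(-x·sin(x) + cos(x))
  = 1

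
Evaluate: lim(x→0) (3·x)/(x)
This is a 0/0 indeterminate form.

Apply L'Hôpital's rule: differentiate numerator and denominator separately.
  f(x) = 3·x   ⇒   f'(x) = 3
  g(x) = x   ⇒   g'(x) = 1
  lim(x→0) f'(x)/g'(x) = lim(x→0) (3)/(1)
  = 3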